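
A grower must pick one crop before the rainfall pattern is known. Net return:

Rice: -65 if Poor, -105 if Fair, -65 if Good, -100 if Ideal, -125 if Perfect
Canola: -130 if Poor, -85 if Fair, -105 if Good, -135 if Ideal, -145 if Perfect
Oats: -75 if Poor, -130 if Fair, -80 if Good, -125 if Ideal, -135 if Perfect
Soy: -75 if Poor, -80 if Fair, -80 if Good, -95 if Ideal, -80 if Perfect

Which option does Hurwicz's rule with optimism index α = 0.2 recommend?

Rice: 0.2·(-65) + 0.8·(-125) = -113
Canola: 0.2·(-85) + 0.8·(-145) = -133
Oats: 0.2·(-75) + 0.8·(-135) = -123
Soy: 0.2·(-75) + 0.8·(-95) = -91
Highest Hurwicz score = -91 → Soy.

Soy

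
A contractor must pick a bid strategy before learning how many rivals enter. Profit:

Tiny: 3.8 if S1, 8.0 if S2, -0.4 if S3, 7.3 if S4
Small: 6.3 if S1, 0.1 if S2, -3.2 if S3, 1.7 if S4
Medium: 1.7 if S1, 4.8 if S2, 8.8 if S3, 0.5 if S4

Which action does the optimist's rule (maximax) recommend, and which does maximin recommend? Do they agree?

Row maxima: Tiny=8.0, Small=6.3, Medium=8.8
Best best-case = 8.8 → Medium.
Row minima: Tiny=-0.4, Small=-3.2, Medium=0.5
Best worst-case = 0.5 → Medium.

maximax → Medium; maximin → Medium (agree)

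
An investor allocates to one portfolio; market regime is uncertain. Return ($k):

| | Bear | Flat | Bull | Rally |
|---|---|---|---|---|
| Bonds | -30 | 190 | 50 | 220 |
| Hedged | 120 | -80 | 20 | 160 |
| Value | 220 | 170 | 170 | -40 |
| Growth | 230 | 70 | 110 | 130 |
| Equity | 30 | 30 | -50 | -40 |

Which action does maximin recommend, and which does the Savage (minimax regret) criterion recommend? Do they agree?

maximin → Growth; minimax regret → Growth (agree)

Row minima: Bonds=-30, Hedged=-80, Value=-40, Growth=70, Equity=-50
Best worst-case = 70 → Growth.
Column bests: Bear=230, Flat=190, Bull=170, Rally=220.
Bonds regrets: 260, 0, 120, 0 → max 260
Hedged regrets: 110, 270, 150, 60 → max 270
Value regrets: 10, 20, 0, 260 → max 260
Growth regrets: 0, 120, 60, 90 → max 120
Equity regrets: 200, 160, 220, 260 → max 260
Smallest max regret = 120 → Growth.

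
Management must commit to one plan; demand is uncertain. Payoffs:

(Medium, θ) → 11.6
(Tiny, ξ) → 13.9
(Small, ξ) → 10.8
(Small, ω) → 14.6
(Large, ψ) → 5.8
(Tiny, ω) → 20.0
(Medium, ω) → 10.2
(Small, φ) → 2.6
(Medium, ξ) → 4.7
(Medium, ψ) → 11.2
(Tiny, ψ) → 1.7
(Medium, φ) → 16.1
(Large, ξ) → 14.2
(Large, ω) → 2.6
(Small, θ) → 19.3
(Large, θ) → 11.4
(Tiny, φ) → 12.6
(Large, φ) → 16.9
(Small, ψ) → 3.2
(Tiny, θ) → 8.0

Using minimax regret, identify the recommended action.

Medium

Column bests: θ=19.3, φ=16.9, ψ=11.2, ω=20.0, ξ=14.2.
Tiny regrets: 11.3, 4.3, 9.5, 0.0, 0.3 → max 11.3
Small regrets: 0.0, 14.3, 8.0, 5.4, 3.4 → max 14.3
Medium regrets: 7.7, 0.8, 0.0, 9.8, 9.5 → max 9.8
Large regrets: 7.9, 0.0, 5.4, 17.4, 0.0 → max 17.4
Smallest max regret = 9.8 → Medium.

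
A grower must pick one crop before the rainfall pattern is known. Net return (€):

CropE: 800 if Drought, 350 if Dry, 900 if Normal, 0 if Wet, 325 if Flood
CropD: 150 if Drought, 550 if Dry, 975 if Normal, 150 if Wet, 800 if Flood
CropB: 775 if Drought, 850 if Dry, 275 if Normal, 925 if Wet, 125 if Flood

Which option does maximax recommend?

CropD

Row maxima: CropE=900, CropD=975, CropB=925
Best best-case = 975 → CropD.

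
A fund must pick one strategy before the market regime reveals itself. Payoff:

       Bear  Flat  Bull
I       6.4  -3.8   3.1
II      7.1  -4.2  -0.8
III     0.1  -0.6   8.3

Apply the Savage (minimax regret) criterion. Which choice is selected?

I

Column bests: Bear=7.1, Flat=-0.6, Bull=8.3.
I regrets: 0.7, 3.2, 5.2 → max 5.2
II regrets: 0.0, 3.6, 9.1 → max 9.1
III regrets: 7.0, 0.0, 0.0 → max 7.0
Smallest max regret = 5.2 → I.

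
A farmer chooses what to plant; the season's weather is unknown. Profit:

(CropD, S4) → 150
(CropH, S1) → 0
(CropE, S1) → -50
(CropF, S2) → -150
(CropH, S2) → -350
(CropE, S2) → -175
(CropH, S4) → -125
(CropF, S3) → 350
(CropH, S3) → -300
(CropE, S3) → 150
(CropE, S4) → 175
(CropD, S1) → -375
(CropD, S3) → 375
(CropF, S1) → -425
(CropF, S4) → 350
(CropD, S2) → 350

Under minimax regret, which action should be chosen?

CropD

Column bests: S1=0, S2=350, S3=375, S4=350.
CropD regrets: 375, 0, 0, 200 → max 375
CropE regrets: 50, 525, 225, 175 → max 525
CropF regrets: 425, 500, 25, 0 → max 500
CropH regrets: 0, 700, 675, 475 → max 700
Smallest max regret = 375 → CropD.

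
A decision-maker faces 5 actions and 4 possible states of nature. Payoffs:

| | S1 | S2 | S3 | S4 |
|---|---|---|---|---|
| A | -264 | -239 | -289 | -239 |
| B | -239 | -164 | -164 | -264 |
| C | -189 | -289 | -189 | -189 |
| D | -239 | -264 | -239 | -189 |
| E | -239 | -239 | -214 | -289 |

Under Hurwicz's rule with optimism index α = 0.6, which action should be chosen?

B

A: 0.6·(-239) + 0.4·(-289) = -259
B: 0.6·(-164) + 0.4·(-264) = -204
C: 0.6·(-189) + 0.4·(-289) = -229
D: 0.6·(-189) + 0.4·(-264) = -219
E: 0.6·(-214) + 0.4·(-289) = -244
Highest Hurwicz score = -204 → B.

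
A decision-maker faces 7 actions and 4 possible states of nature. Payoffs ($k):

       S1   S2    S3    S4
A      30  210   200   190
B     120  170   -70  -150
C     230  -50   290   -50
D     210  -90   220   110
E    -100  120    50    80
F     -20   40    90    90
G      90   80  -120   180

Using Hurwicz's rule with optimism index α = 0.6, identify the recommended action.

C

A: 0.6·210 + 0.4·30 = 138
B: 0.6·170 + 0.4·(-150) = 42
C: 0.6·290 + 0.4·(-50) = 154
D: 0.6·220 + 0.4·(-90) = 96
E: 0.6·120 + 0.4·(-100) = 32
F: 0.6·90 + 0.4·(-20) = 46
G: 0.6·180 + 0.4·(-120) = 60
Highest Hurwicz score = 154 → C.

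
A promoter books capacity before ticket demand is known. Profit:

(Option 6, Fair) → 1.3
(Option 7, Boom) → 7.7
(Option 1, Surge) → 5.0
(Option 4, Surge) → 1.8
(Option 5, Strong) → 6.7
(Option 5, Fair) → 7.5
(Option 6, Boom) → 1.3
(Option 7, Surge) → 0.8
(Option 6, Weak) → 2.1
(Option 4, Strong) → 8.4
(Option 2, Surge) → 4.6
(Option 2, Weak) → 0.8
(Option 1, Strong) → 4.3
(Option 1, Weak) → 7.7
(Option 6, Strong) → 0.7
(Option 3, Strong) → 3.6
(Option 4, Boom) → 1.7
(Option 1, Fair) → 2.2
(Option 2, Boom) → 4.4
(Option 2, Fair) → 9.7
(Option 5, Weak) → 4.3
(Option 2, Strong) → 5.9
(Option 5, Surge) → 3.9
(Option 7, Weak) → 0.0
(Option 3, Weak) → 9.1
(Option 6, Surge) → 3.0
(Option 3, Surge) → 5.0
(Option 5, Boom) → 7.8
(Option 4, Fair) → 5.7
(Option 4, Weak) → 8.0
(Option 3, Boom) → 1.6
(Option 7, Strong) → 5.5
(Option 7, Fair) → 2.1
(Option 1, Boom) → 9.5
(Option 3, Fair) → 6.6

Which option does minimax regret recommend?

Option 5

Column bests: Weak=9.1, Fair=9.7, Strong=8.4, Boom=9.5, Surge=5.0.
Option 1 regrets: 1.4, 7.5, 4.1, 0.0, 0.0 → max 7.5
Option 2 regrets: 8.3, 0.0, 2.5, 5.1, 0.4 → max 8.3
Option 3 regrets: 0.0, 3.1, 4.8, 7.9, 0.0 → max 7.9
Option 4 regrets: 1.1, 4.0, 0.0, 7.8, 3.2 → max 7.8
Option 5 regrets: 4.8, 2.2, 1.7, 1.7, 1.1 → max 4.8
Option 6 regrets: 7.0, 8.4, 7.7, 8.2, 2.0 → max 8.4
Option 7 regrets: 9.1, 7.6, 2.9, 1.8, 4.2 → max 9.1
Smallest max regret = 4.8 → Option 5.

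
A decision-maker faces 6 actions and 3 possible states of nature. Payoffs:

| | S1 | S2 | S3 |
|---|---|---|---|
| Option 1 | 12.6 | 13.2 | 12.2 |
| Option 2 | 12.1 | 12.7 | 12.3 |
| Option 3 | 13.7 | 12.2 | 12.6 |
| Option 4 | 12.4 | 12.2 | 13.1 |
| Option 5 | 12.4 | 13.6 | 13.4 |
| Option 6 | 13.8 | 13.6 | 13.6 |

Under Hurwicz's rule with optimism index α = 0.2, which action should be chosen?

Option 6

Option 1: 0.2·13.2 + 0.8·12.2 = 12.4
Option 2: 0.2·12.7 + 0.8·12.1 = 12.22
Option 3: 0.2·13.7 + 0.8·12.2 = 12.5
Option 4: 0.2·13.1 + 0.8·12.2 = 12.38
Option 5: 0.2·13.6 + 0.8·12.4 = 12.64
Option 6: 0.2·13.8 + 0.8·13.6 = 13.64
Highest Hurwicz score = 13.64 → Option 6.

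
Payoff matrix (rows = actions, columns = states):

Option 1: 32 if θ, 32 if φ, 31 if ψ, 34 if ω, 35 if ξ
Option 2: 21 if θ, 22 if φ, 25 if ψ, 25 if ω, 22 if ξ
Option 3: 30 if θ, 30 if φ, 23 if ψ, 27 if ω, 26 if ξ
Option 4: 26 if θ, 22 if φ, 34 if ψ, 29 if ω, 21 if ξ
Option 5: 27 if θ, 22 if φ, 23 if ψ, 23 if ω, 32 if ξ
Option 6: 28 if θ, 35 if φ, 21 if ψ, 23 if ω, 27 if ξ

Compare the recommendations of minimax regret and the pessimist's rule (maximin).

Column bests: θ=32, φ=35, ψ=34, ω=34, ξ=35.
Option 1 regrets: 0, 3, 3, 0, 0 → max 3
Option 2 regrets: 11, 13, 9, 9, 13 → max 13
Option 3 regrets: 2, 5, 11, 7, 9 → max 11
Option 4 regrets: 6, 13, 0, 5, 14 → max 14
Option 5 regrets: 5, 13, 11, 11, 3 → max 13
Option 6 regrets: 4, 0, 13, 11, 8 → max 13
Smallest max regret = 3 → Option 1.
Row minima: Option 1=31, Option 2=21, Option 3=23, Option 4=21, Option 5=22, Option 6=21
Best worst-case = 31 → Option 1.

minimax regret → Option 1; maximin → Option 1 (agree)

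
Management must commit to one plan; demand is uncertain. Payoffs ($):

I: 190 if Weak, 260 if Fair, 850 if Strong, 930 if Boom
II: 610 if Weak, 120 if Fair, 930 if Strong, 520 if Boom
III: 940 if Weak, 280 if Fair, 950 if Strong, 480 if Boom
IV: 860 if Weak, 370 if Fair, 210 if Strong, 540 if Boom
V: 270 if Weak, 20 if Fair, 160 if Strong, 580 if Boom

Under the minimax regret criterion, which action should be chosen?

Column bests: Weak=940, Fair=370, Strong=950, Boom=930.
I regrets: 750, 110, 100, 0 → max 750
II regrets: 330, 250, 20, 410 → max 410
III regrets: 0, 90, 0, 450 → max 450
IV regrets: 80, 0, 740, 390 → max 740
V regrets: 670, 350, 790, 350 → max 790
Smallest max regret = 410 → II.

II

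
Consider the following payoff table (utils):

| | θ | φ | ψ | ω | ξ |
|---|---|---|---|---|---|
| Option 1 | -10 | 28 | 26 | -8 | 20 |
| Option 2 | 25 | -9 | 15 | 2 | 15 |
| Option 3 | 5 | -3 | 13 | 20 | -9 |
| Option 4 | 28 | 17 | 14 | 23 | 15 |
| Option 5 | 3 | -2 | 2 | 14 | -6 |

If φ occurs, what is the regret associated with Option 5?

Best payoff under φ is 28.
Regret = 28 − (-2) = 30.

30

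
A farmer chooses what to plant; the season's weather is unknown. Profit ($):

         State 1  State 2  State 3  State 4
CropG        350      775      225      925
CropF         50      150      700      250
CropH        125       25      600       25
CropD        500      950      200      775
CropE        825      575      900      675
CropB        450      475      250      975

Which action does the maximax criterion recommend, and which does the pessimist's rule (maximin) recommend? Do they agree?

Row maxima: CropG=925, CropF=700, CropH=600, CropD=950, CropE=900, CropB=975
Best best-case = 975 → CropB.
Row minima: CropG=225, CropF=50, CropH=25, CropD=200, CropE=575, CropB=250
Best worst-case = 575 → CropE.

maximax → CropB; maximin → CropE (disagree)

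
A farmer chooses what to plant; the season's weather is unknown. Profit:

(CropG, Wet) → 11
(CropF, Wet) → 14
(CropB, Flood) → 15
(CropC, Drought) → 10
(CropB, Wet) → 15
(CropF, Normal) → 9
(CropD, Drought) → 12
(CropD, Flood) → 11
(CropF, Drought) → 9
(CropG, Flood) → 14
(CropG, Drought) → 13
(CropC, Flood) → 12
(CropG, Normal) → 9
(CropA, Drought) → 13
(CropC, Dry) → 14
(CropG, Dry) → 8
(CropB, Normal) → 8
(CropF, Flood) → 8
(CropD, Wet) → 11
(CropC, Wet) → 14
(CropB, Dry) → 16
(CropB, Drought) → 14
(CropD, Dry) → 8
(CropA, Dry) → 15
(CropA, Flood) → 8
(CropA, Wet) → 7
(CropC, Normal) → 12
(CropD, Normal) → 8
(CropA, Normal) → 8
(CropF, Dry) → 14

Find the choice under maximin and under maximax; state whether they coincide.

Row minima: CropF=8, CropD=8, CropG=8, CropA=7, CropC=10, CropB=8
Best worst-case = 10 → CropC.
Row maxima: CropF=14, CropD=12, CropG=14, CropA=15, CropC=14, CropB=16
Best best-case = 16 → CropB.

maximin → CropC; maximax → CropB (disagree)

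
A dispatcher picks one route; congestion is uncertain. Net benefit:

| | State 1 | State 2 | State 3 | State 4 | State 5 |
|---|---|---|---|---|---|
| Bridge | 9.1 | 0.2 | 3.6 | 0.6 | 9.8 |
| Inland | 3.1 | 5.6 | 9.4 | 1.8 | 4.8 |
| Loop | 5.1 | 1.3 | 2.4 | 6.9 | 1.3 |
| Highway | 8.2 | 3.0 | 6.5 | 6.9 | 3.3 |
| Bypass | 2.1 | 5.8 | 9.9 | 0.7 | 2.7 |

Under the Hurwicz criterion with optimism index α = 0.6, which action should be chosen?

Inland

Bridge: 0.6·9.8 + 0.4·0.2 = 5.96
Inland: 0.6·9.4 + 0.4·1.8 = 6.36
Loop: 0.6·6.9 + 0.4·1.3 = 4.66
Highway: 0.6·8.2 + 0.4·3.0 = 6.12
Bypass: 0.6·9.9 + 0.4·0.7 = 6.22
Highest Hurwicz score = 6.36 → Inland.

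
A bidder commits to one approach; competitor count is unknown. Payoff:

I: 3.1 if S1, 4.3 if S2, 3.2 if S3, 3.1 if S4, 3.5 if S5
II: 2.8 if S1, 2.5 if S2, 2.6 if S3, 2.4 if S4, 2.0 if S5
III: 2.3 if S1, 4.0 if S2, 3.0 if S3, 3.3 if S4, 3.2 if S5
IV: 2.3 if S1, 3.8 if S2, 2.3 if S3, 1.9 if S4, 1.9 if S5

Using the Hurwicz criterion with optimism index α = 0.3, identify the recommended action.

I: 0.3·4.3 + 0.7·3.1 = 3.46
II: 0.3·2.8 + 0.7·2.0 = 2.24
III: 0.3·4.0 + 0.7·2.3 = 2.81
IV: 0.3·3.8 + 0.7·1.9 = 2.47
Highest Hurwicz score = 3.46 → I.

I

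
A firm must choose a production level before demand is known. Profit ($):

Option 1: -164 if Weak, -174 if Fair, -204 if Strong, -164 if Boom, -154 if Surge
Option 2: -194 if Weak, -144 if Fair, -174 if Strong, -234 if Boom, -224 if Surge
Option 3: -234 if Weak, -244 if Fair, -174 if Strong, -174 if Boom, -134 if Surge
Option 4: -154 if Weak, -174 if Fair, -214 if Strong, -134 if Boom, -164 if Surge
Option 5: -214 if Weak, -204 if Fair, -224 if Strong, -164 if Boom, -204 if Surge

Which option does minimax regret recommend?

Option 1

Column bests: Weak=-154, Fair=-144, Strong=-174, Boom=-134, Surge=-134.
Option 1 regrets: 10, 30, 30, 30, 20 → max 30
Option 2 regrets: 40, 0, 0, 100, 90 → max 100
Option 3 regrets: 80, 100, 0, 40, 0 → max 100
Option 4 regrets: 0, 30, 40, 0, 30 → max 40
Option 5 regrets: 60, 60, 50, 30, 70 → max 70
Smallest max regret = 30 → Option 1.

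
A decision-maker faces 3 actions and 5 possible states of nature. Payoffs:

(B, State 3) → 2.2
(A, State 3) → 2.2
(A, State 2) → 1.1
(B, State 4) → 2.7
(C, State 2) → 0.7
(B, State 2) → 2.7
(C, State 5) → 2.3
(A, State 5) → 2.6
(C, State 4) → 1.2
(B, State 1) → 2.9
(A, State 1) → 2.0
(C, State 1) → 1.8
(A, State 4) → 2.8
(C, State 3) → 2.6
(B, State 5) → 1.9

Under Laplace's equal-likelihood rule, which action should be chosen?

Row averages: A=2.14, B=2.48, C=1.72
Highest average = 2.48 → B.

B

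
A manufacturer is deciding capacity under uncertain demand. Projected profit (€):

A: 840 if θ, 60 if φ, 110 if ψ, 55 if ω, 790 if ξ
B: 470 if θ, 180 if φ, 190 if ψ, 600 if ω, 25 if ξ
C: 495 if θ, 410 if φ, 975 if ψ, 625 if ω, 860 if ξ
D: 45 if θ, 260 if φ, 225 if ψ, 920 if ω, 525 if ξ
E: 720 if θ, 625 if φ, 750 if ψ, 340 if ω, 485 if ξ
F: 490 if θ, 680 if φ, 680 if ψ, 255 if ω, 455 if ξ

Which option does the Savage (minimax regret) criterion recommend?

C

Column bests: θ=840, φ=680, ψ=975, ω=920, ξ=860.
A regrets: 0, 620, 865, 865, 70 → max 865
B regrets: 370, 500, 785, 320, 835 → max 835
C regrets: 345, 270, 0, 295, 0 → max 345
D regrets: 795, 420, 750, 0, 335 → max 795
E regrets: 120, 55, 225, 580, 375 → max 580
F regrets: 350, 0, 295, 665, 405 → max 665
Smallest max regret = 345 → C.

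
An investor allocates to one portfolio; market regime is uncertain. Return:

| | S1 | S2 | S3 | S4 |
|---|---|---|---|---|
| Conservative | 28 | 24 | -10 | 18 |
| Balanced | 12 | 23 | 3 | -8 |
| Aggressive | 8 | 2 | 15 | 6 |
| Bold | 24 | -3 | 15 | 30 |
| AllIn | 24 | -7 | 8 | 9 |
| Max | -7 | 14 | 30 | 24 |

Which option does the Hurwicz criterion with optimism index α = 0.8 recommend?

Conservative: 0.8·28 + 0.2·(-10) = 20.4
Balanced: 0.8·23 + 0.2·(-8) = 16.8
Aggressive: 0.8·15 + 0.2·2 = 12.4
Bold: 0.8·30 + 0.2·(-3) = 23.4
AllIn: 0.8·24 + 0.2·(-7) = 17.8
Max: 0.8·30 + 0.2·(-7) = 22.6
Highest Hurwicz score = 23.4 → Bold.

Bold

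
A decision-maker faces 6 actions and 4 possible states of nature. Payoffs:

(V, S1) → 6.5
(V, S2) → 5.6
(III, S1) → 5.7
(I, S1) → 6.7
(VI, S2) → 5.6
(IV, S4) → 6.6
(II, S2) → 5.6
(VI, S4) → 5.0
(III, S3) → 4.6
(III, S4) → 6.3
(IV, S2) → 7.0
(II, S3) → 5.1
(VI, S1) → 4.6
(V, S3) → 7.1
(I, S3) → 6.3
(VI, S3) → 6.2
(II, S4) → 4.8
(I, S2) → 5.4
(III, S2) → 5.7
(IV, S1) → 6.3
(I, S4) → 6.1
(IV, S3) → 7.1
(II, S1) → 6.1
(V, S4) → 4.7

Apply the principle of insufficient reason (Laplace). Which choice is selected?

Row averages: I=6.125, II=5.4, III=5.575, IV=6.75, V=5.975, VI=5.35
Highest average = 6.75 → IV.

IV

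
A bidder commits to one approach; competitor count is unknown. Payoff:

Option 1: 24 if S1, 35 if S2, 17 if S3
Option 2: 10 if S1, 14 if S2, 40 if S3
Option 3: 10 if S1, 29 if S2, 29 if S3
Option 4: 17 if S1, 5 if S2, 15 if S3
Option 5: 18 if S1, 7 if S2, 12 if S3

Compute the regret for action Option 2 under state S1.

14

Best payoff under S1 is 24.
Regret = 24 − 10 = 14.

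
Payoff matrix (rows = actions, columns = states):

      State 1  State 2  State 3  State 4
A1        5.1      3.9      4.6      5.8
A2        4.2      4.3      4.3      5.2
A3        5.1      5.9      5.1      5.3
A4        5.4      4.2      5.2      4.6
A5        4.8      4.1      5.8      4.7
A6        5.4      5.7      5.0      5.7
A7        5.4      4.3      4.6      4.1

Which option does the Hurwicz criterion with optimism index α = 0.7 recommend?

A3

A1: 0.7·5.8 + 0.3·3.9 = 5.23
A2: 0.7·5.2 + 0.3·4.2 = 4.9
A3: 0.7·5.9 + 0.3·5.1 = 5.66
A4: 0.7·5.4 + 0.3·4.2 = 5.04
A5: 0.7·5.8 + 0.3·4.1 = 5.29
A6: 0.7·5.7 + 0.3·5.0 = 5.49
A7: 0.7·5.4 + 0.3·4.1 = 5.01
Highest Hurwicz score = 5.66 → A3.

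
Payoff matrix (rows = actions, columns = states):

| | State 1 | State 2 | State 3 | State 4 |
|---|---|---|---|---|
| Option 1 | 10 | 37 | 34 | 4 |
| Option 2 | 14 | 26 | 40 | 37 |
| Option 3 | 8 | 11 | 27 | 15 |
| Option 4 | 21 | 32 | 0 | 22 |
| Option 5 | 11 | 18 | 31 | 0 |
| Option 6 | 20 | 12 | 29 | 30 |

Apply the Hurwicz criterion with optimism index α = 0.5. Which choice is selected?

Option 2

Option 1: 0.5·37 + 0.5·4 = 20.5
Option 2: 0.5·40 + 0.5·14 = 27
Option 3: 0.5·27 + 0.5·8 = 17.5
Option 4: 0.5·32 + 0.5·0 = 16
Option 5: 0.5·31 + 0.5·0 = 15.5
Option 6: 0.5·30 + 0.5·12 = 21
Highest Hurwicz score = 27 → Option 2.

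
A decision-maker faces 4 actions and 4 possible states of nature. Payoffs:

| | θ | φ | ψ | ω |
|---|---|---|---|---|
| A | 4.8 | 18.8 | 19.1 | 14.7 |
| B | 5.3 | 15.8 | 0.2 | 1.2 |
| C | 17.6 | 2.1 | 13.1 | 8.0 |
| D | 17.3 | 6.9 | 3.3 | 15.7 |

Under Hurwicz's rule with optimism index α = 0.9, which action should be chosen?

A: 0.9·19.1 + 0.1·4.8 = 17.67
B: 0.9·15.8 + 0.1·0.2 = 14.24
C: 0.9·17.6 + 0.1·2.1 = 16.05
D: 0.9·17.3 + 0.1·3.3 = 15.9
Highest Hurwicz score = 17.67 → A.

A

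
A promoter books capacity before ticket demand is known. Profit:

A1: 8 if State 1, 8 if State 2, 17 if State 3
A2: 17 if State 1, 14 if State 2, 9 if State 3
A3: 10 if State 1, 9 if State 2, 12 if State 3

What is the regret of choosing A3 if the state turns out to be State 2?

5

Best payoff under State 2 is 14.
Regret = 14 − 9 = 5.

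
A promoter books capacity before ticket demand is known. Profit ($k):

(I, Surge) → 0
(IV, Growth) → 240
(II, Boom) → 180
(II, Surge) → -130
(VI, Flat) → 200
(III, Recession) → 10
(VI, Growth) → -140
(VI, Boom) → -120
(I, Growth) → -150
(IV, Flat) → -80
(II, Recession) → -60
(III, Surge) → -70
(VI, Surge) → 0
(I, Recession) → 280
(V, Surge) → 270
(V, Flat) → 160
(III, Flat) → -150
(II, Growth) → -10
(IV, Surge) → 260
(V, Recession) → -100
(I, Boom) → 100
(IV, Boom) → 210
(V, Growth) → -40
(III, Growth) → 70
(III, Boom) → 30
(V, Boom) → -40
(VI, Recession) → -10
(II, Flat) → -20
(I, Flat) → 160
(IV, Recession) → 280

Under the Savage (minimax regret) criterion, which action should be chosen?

Column bests: Recession=280, Flat=200, Growth=240, Boom=210, Surge=270.
I regrets: 0, 40, 390, 110, 270 → max 390
II regrets: 340, 220, 250, 30, 400 → max 400
III regrets: 270, 350, 170, 180, 340 → max 350
IV regrets: 0, 280, 0, 0, 10 → max 280
V regrets: 380, 40, 280, 250, 0 → max 380
VI regrets: 290, 0, 380, 330, 270 → max 380
Smallest max regret = 280 → IV.

IV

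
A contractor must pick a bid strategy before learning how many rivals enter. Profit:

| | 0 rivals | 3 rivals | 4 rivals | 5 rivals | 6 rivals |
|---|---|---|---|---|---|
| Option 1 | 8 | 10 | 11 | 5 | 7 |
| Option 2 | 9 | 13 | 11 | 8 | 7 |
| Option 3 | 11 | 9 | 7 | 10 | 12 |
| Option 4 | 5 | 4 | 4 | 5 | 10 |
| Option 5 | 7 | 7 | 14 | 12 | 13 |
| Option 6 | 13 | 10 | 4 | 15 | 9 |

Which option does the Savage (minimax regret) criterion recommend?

Column bests: 0 rivals=13, 3 rivals=13, 4 rivals=14, 5 rivals=15, 6 rivals=13.
Option 1 regrets: 5, 3, 3, 10, 6 → max 10
Option 2 regrets: 4, 0, 3, 7, 6 → max 7
Option 3 regrets: 2, 4, 7, 5, 1 → max 7
Option 4 regrets: 8, 9, 10, 10, 3 → max 10
Option 5 regrets: 6, 6, 0, 3, 0 → max 6
Option 6 regrets: 0, 3, 10, 0, 4 → max 10
Smallest max regret = 6 → Option 5.

Option 5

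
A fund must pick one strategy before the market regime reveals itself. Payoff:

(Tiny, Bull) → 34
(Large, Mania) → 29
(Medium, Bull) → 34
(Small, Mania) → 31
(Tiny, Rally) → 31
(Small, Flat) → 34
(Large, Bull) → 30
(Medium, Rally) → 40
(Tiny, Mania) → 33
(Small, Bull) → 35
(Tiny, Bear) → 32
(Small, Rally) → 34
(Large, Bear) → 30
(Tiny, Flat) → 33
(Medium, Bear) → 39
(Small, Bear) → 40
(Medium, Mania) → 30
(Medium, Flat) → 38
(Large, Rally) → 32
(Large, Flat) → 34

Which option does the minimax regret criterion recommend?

Medium

Column bests: Bear=40, Flat=38, Bull=35, Rally=40, Mania=33.
Tiny regrets: 8, 5, 1, 9, 0 → max 9
Small regrets: 0, 4, 0, 6, 2 → max 6
Medium regrets: 1, 0, 1, 0, 3 → max 3
Large regrets: 10, 4, 5, 8, 4 → max 10
Smallest max regret = 3 → Medium.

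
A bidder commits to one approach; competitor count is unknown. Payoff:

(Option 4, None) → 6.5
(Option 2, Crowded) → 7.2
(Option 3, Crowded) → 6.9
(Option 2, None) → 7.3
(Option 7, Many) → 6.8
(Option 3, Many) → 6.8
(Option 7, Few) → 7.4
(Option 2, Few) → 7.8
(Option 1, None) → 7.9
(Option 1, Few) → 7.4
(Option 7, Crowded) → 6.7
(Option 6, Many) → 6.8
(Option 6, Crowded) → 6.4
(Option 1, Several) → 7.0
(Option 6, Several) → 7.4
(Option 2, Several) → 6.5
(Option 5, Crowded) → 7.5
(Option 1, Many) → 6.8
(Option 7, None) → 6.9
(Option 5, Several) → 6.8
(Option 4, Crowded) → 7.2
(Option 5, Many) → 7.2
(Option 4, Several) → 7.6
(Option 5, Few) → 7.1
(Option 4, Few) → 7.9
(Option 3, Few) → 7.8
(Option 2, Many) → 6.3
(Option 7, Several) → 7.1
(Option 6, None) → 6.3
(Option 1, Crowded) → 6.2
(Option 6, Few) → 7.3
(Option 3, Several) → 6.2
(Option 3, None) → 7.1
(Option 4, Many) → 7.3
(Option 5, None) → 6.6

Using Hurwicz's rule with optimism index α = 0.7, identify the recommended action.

Option 1: 0.7·7.9 + 0.3·6.2 = 7.39
Option 2: 0.7·7.8 + 0.3·6.3 = 7.35
Option 3: 0.7·7.8 + 0.3·6.2 = 7.32
Option 4: 0.7·7.9 + 0.3·6.5 = 7.48
Option 5: 0.7·7.5 + 0.3·6.6 = 7.23
Option 6: 0.7·7.4 + 0.3·6.3 = 7.07
Option 7: 0.7·7.4 + 0.3·6.7 = 7.19
Highest Hurwicz score = 7.48 → Option 4.

Option 4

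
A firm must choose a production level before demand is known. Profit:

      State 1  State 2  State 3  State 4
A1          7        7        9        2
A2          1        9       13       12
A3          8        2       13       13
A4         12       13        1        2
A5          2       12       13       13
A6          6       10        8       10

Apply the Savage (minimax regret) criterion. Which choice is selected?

A6

Column bests: State 1=12, State 2=13, State 3=13, State 4=13.
A1 regrets: 5, 6, 4, 11 → max 11
A2 regrets: 11, 4, 0, 1 → max 11
A3 regrets: 4, 11, 0, 0 → max 11
A4 regrets: 0, 0, 12, 11 → max 12
A5 regrets: 10, 1, 0, 0 → max 10
A6 regrets: 6, 3, 5, 3 → max 6
Smallest max regret = 6 → A6.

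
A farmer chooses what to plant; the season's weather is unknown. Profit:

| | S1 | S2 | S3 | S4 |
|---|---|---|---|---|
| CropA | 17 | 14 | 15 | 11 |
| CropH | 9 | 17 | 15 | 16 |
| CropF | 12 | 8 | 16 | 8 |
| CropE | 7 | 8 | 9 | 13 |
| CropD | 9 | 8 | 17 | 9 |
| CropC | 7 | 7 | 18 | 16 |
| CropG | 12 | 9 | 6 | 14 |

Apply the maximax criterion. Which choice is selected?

CropC

Row maxima: CropA=17, CropH=17, CropF=16, CropE=13, CropD=17, CropC=18, CropG=14
Best best-case = 18 → CropC.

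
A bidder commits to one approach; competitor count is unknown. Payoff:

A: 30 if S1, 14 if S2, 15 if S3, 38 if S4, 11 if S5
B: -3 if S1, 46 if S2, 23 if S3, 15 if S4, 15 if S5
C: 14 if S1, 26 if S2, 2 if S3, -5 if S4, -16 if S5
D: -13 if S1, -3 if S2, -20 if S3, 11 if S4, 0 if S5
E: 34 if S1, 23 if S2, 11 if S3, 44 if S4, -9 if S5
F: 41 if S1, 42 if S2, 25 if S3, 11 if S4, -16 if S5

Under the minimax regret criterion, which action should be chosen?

E

Column bests: S1=41, S2=46, S3=25, S4=44, S5=15.
A regrets: 11, 32, 10, 6, 4 → max 32
B regrets: 44, 0, 2, 29, 0 → max 44
C regrets: 27, 20, 23, 49, 31 → max 49
D regrets: 54, 49, 45, 33, 15 → max 54
E regrets: 7, 23, 14, 0, 24 → max 24
F regrets: 0, 4, 0, 33, 31 → max 33
Smallest max regret = 24 → E.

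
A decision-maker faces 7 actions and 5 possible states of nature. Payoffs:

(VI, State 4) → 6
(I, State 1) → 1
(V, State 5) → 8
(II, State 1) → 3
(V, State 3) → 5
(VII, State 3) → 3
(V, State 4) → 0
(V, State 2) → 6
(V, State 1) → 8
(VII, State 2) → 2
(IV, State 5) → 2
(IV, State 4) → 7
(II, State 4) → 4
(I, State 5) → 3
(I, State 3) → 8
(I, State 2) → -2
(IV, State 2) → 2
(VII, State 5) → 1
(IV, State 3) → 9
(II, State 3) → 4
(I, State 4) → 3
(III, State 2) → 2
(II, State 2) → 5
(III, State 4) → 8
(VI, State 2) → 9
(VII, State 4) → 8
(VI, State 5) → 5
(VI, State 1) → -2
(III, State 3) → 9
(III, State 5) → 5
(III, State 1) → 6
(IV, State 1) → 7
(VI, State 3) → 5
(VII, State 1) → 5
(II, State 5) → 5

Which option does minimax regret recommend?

Column bests: State 1=8, State 2=9, State 3=9, State 4=8, State 5=8.
I regrets: 7, 11, 1, 5, 5 → max 11
II regrets: 5, 4, 5, 4, 3 → max 5
III regrets: 2, 7, 0, 0, 3 → max 7
IV regrets: 1, 7, 0, 1, 6 → max 7
V regrets: 0, 3, 4, 8, 0 → max 8
VI regrets: 10, 0, 4, 2, 3 → max 10
VII regrets: 3, 7, 6, 0, 7 → max 7
Smallest max regret = 5 → II.

II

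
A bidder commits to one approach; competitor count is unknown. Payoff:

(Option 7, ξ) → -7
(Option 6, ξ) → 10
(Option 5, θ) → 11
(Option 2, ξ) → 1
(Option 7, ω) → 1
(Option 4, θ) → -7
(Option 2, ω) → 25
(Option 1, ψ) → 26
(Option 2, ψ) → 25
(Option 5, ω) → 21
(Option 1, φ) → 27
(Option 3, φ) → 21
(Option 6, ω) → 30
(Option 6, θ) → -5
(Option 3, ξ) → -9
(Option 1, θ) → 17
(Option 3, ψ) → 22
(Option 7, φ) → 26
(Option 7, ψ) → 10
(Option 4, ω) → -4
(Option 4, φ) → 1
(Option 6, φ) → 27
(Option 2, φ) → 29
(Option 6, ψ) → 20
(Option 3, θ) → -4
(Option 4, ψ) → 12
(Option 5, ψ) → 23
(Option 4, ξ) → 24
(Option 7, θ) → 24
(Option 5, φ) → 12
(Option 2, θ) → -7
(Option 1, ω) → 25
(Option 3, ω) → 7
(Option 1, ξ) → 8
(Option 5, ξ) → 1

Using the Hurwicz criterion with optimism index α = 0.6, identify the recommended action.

Option 1

Option 1: 0.6·27 + 0.4·8 = 19.4
Option 2: 0.6·29 + 0.4·(-7) = 14.6
Option 3: 0.6·22 + 0.4·(-9) = 9.6
Option 4: 0.6·24 + 0.4·(-7) = 11.6
Option 5: 0.6·23 + 0.4·1 = 14.2
Option 6: 0.6·30 + 0.4·(-5) = 16
Option 7: 0.6·26 + 0.4·(-7) = 12.8
Highest Hurwicz score = 19.4 → Option 1.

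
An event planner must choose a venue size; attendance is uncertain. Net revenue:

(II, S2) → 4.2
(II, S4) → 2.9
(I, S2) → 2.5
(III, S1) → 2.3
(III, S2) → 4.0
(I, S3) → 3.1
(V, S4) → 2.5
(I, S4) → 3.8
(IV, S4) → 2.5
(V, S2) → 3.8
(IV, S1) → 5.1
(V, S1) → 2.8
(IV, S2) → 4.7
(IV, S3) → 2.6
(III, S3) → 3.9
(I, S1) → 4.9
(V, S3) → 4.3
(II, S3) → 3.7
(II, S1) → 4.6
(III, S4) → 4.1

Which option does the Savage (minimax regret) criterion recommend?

II

Column bests: S1=5.1, S2=4.7, S3=4.3, S4=4.1.
I regrets: 0.2, 2.2, 1.2, 0.3 → max 2.2
II regrets: 0.5, 0.5, 0.6, 1.2 → max 1.2
III regrets: 2.8, 0.7, 0.4, 0.0 → max 2.8
IV regrets: 0.0, 0.0, 1.7, 1.6 → max 1.7
V regrets: 2.3, 0.9, 0.0, 1.6 → max 2.3
Smallest max regret = 1.2 → II.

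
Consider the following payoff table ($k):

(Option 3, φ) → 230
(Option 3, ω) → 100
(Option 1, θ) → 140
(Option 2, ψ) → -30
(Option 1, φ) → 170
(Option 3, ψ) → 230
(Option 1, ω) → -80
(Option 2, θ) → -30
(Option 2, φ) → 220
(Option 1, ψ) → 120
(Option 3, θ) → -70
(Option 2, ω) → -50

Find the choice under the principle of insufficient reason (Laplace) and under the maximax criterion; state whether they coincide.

laplace → Option 3; maximax → Option 3 (agree)

Row averages: Option 1=87.5, Option 2=27.5, Option 3=122.5
Highest average = 122.5 → Option 3.
Row maxima: Option 1=170, Option 2=220, Option 3=230
Best best-case = 230 → Option 3.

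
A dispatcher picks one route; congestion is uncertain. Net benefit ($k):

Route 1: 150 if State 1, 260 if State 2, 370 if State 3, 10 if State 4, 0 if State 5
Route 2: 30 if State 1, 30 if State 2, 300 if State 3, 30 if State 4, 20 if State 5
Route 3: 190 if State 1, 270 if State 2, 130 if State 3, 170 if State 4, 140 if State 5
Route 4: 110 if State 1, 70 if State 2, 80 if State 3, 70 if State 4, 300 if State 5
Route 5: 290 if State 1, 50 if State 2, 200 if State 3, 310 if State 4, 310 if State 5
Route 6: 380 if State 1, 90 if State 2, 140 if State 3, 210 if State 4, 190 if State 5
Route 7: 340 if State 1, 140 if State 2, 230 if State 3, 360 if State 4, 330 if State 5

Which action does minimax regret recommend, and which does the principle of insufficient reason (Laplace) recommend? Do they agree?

Column bests: State 1=380, State 2=270, State 3=370, State 4=360, State 5=330.
Route 1 regrets: 230, 10, 0, 350, 330 → max 350
Route 2 regrets: 350, 240, 70, 330, 310 → max 350
Route 3 regrets: 190, 0, 240, 190, 190 → max 240
Route 4 regrets: 270, 200, 290, 290, 30 → max 290
Route 5 regrets: 90, 220, 170, 50, 20 → max 220
Route 6 regrets: 0, 180, 230, 150, 140 → max 230
Route 7 regrets: 40, 130, 140, 0, 0 → max 140
Smallest max regret = 140 → Route 7.
Row averages: Route 1=158, Route 2=82, Route 3=180, Route 4=126, Route 5=232, Route 6=202, Route 7=280
Highest average = 280 → Route 7.

minimax regret → Route 7; laplace → Route 7 (agree)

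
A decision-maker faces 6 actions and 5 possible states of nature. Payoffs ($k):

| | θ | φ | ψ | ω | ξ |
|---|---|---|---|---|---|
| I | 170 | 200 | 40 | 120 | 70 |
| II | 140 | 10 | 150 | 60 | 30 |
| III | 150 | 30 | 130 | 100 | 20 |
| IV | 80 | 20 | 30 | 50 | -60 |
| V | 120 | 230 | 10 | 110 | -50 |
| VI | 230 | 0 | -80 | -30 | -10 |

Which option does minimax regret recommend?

Column bests: θ=230, φ=230, ψ=150, ω=120, ξ=70.
I regrets: 60, 30, 110, 0, 0 → max 110
II regrets: 90, 220, 0, 60, 40 → max 220
III regrets: 80, 200, 20, 20, 50 → max 200
IV regrets: 150, 210, 120, 70, 130 → max 210
V regrets: 110, 0, 140, 10, 120 → max 140
VI regrets: 0, 230, 230, 150, 80 → max 230
Smallest max regret = 110 → I.

I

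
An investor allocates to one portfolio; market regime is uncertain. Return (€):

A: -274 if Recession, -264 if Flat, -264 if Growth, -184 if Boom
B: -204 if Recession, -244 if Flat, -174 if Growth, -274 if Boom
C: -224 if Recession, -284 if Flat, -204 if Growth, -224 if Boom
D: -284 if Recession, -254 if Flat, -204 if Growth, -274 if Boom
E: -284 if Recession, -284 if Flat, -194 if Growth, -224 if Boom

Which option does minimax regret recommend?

Column bests: Recession=-204, Flat=-244, Growth=-174, Boom=-184.
A regrets: 70, 20, 90, 0 → max 90
B regrets: 0, 0, 0, 90 → max 90
C regrets: 20, 40, 30, 40 → max 40
D regrets: 80, 10, 30, 90 → max 90
E regrets: 80, 40, 20, 40 → max 80
Smallest max regret = 40 → C.

C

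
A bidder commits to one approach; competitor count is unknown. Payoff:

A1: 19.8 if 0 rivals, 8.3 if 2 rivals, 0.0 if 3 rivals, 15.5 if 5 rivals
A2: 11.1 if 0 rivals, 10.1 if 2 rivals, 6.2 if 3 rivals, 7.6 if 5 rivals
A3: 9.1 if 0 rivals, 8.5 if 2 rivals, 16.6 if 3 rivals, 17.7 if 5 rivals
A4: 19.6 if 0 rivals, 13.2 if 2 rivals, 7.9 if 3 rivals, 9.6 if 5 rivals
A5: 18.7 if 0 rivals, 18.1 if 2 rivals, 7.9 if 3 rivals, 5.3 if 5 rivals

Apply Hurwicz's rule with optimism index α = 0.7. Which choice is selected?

A4

A1: 0.7·19.8 + 0.3·0.0 = 13.86
A2: 0.7·11.1 + 0.3·6.2 = 9.63
A3: 0.7·17.7 + 0.3·8.5 = 14.94
A4: 0.7·19.6 + 0.3·7.9 = 16.09
A5: 0.7·18.7 + 0.3·5.3 = 14.68
Highest Hurwicz score = 16.09 → A4.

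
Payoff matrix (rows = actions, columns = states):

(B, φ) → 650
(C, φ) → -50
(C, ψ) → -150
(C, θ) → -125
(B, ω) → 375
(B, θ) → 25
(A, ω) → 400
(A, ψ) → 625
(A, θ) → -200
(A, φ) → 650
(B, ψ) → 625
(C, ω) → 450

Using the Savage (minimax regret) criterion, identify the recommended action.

Column bests: θ=25, φ=650, ψ=625, ω=450.
A regrets: 225, 0, 0, 50 → max 225
B regrets: 0, 0, 0, 75 → max 75
C regrets: 150, 700, 775, 0 → max 775
Smallest max regret = 75 → B.

B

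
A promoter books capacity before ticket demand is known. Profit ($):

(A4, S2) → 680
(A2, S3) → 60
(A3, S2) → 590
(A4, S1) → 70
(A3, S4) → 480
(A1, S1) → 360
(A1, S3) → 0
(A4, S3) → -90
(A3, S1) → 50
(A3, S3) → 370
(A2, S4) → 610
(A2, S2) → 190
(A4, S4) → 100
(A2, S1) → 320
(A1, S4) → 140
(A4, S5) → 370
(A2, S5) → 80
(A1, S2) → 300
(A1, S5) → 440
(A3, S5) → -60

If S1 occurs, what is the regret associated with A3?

310

Best payoff under S1 is 360.
Regret = 360 − 50 = 310.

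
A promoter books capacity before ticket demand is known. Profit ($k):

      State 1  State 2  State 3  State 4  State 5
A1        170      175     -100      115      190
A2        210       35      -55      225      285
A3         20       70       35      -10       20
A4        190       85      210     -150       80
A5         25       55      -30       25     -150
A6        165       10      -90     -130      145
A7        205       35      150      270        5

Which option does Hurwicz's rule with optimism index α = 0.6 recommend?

A1: 0.6·190 + 0.4·(-100) = 74
A2: 0.6·285 + 0.4·(-55) = 149
A3: 0.6·70 + 0.4·(-10) = 38
A4: 0.6·210 + 0.4·(-150) = 66
A5: 0.6·55 + 0.4·(-150) = -27
A6: 0.6·165 + 0.4·(-130) = 47
A7: 0.6·270 + 0.4·5 = 164
Highest Hurwicz score = 164 → A7.

A7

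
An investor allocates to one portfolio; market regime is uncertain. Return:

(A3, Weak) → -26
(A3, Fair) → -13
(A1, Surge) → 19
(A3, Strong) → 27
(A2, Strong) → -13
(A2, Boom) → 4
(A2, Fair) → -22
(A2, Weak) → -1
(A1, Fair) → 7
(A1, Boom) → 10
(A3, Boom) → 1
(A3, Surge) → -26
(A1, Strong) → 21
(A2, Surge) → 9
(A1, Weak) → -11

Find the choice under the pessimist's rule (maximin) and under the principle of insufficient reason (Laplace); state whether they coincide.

Row minima: A1=-11, A2=-22, A3=-26
Best worst-case = -11 → A1.
Row averages: A1=9.2, A2=-4.6, A3=-7.4
Highest average = 9.2 → A1.

maximin → A1; laplace → A1 (agree)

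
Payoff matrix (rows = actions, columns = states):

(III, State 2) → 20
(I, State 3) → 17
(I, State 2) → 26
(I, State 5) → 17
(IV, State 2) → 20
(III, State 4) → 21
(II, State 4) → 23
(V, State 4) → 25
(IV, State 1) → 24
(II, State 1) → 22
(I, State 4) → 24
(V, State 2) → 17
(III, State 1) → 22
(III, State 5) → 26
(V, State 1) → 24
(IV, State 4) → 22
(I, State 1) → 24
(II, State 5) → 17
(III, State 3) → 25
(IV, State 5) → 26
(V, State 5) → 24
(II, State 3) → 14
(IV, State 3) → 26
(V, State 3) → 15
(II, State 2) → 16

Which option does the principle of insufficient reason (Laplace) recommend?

IV

Row averages: I=21.6, II=18.4, III=22.8, IV=23.6, V=21
Highest average = 23.6 → IV.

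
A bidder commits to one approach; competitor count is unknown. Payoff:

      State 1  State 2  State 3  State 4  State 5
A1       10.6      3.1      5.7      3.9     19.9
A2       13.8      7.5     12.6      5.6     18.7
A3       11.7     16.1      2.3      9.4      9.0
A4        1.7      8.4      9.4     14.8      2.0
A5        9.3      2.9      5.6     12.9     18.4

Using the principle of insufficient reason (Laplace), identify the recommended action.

Row averages: A1=8.64, A2=11.64, A3=9.7, A4=7.26, A5=9.82
Highest average = 11.64 → A2.

A2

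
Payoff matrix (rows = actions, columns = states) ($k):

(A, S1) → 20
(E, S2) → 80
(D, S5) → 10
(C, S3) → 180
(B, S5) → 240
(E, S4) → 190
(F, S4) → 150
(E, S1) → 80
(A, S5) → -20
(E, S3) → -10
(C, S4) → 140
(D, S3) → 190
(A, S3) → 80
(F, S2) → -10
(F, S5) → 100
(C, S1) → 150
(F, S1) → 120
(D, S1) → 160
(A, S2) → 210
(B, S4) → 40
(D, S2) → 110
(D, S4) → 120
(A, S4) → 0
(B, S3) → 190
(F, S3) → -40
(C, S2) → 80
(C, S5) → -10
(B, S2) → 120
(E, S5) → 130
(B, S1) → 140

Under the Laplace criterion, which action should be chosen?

B

Row averages: A=58, B=146, C=108, D=118, E=94, F=64
Highest average = 146 → B.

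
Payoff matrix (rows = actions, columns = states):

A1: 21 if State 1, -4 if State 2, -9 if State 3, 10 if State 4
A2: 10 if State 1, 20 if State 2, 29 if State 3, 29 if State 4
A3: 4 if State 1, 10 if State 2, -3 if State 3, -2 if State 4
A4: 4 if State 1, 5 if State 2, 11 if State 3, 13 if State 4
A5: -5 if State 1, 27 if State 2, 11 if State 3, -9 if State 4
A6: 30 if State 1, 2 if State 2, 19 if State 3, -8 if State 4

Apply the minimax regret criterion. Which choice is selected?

A2

Column bests: State 1=30, State 2=27, State 3=29, State 4=29.
A1 regrets: 9, 31, 38, 19 → max 38
A2 regrets: 20, 7, 0, 0 → max 20
A3 regrets: 26, 17, 32, 31 → max 32
A4 regrets: 26, 22, 18, 16 → max 26
A5 regrets: 35, 0, 18, 38 → max 38
A6 regrets: 0, 25, 10, 37 → max 37
Smallest max regret = 20 → A2.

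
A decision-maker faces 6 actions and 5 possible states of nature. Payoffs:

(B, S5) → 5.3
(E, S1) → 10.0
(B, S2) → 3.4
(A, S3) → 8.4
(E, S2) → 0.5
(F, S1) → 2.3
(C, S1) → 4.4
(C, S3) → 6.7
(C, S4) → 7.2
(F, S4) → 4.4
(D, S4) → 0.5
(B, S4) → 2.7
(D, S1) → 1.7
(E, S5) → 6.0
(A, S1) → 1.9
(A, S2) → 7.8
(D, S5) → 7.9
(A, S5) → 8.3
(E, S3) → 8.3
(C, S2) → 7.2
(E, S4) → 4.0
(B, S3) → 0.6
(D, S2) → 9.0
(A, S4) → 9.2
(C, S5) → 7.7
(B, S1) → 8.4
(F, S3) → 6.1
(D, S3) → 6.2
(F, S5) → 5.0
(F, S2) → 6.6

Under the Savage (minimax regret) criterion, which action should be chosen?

C

Column bests: S1=10.0, S2=9.0, S3=8.4, S4=9.2, S5=8.3.
A regrets: 8.1, 1.2, 0.0, 0.0, 0.0 → max 8.1
B regrets: 1.6, 5.6, 7.8, 6.5, 3.0 → max 7.8
C regrets: 5.6, 1.8, 1.7, 2.0, 0.6 → max 5.6
D regrets: 8.3, 0.0, 2.2, 8.7, 0.4 → max 8.7
E regrets: 0.0, 8.5, 0.1, 5.2, 2.3 → max 8.5
F regrets: 7.7, 2.4, 2.3, 4.8, 3.3 → max 7.7
Smallest max regret = 5.6 → C.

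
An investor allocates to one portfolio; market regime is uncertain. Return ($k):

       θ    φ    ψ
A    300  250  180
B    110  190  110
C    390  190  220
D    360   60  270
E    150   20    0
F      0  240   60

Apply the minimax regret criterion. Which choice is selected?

C

Column bests: θ=390, φ=250, ψ=270.
A regrets: 90, 0, 90 → max 90
B regrets: 280, 60, 160 → max 280
C regrets: 0, 60, 50 → max 60
D regrets: 30, 190, 0 → max 190
E regrets: 240, 230, 270 → max 270
F regrets: 390, 10, 210 → max 390
Smallest max regret = 60 → C.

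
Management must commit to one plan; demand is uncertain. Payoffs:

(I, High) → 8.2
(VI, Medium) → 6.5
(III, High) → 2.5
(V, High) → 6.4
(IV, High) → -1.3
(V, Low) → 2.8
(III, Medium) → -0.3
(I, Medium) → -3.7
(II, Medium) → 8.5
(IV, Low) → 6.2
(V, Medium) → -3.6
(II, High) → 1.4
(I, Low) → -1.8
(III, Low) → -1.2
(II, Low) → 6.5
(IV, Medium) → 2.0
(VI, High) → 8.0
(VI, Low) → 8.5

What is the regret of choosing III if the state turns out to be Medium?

8.8

Best payoff under Medium is 8.5.
Regret = 8.5 − (-0.3) = 8.8.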